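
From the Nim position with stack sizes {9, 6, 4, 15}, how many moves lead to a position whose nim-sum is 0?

Nim-sum: 9 ⊕ 6 ⊕ 4 ⊕ 15 = 4.
The overall nim-sum is X = 4. A stack of size p has a winning move iff p XOR X < p (reduce it to p XOR X).
  9: 9 XOR 4 = 13 ≥ 9 — no move.
  6: 6 XOR 4 = 2 < 6 — winning move (to 2).
  4: 4 XOR 4 = 0 < 4 — winning move (to 0).
  15: 15 XOR 4 = 11 < 15 — winning move (to 11).
That gives 3 winning moves.

3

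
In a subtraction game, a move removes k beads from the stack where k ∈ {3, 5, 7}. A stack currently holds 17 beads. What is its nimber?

2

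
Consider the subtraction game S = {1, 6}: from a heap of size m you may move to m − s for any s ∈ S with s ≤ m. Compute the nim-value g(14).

0

Build the Grundy sequence with g(k) = mex{g(k−s) : s ∈ {1, 6}, s ≤ k}:
k:     0  1  2  3  4  5  6  7  8  9 10 11 12 13 14
g(k):  0  1  0  1  0  1  2  0  1  0  1  0  1  2  0
So g(14) = 0.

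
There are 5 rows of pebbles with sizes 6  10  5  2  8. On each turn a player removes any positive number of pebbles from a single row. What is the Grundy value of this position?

Write each in binary and XOR column by column:
  0110  (6)
  1010  (10)
  0101  (5)
  0010  (2)
  1000  (8)
  ----
  0011  (3)

3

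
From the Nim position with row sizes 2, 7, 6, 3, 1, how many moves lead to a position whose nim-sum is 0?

Write each in binary and XOR column by column:
  010  (2)
  111  (7)
  110  (6)
  011  (3)
  001  (1)
  ---
  001  (1)
The overall nim-sum is X = 1. A row of size p has a winning move iff p XOR X < p (reduce it to p XOR X).
  2: 2 XOR 1 = 3 ≥ 2 — no move.
  7: 7 XOR 1 = 6 < 7 — winning move (to 6).
  6: 6 XOR 1 = 7 ≥ 6 — no move.
  3: 3 XOR 1 = 2 < 3 — winning move (to 2).
  1: 1 XOR 1 = 0 < 1 — winning move (to 0).
That gives 3 winning moves.

3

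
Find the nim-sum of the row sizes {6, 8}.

Compute the nim-sum pairwise:
6 ⊕ 8 = 14

14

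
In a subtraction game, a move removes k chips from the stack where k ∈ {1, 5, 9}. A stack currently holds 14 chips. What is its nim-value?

0

Compute g(0), g(1), … for moves {1, 5, 9}:
g(0) = mex{} = 0
g(1) = mex{0} = 1
g(2) = mex{1} = 0
g(3) = mex{0} = 1
g(4) = mex{1} = 0
g(5) = mex{0} = 1
g(6) = mex{1} = 0
g(7) = mex{0} = 1
g(8) = mex{1} = 0
g(9) = mex{0} = 1
g(10) = mex{1} = 0
g(11) = mex{0} = 1
g(12) = mex{1} = 0
g(13) = mex{0} = 1
g(14) = mex{1} = 0
So g(14) = 0.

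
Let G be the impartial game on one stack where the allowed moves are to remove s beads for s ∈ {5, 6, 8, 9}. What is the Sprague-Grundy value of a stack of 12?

2

Compute g(0), g(1), … for moves {5, 6, 8, 9}:
g(0) = mex{} = 0
g(1) = mex{} = 0
g(2) = mex{} = 0
g(3) = mex{} = 0
g(4) = mex{} = 0
g(5) = mex{0} = 1
g(6) = mex{0} = 1
g(7) = mex{0} = 1
g(8) = mex{0} = 1
g(9) = mex{0} = 1
g(10) = mex{0,1} = 2
g(11) = mex{0,1} = 2
g(12) = mex{0,1} = 2
So g(12) = 2.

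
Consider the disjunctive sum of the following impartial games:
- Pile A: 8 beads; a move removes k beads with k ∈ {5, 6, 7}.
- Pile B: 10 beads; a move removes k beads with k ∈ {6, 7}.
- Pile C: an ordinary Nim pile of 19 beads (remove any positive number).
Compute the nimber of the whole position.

19

For pile A, compute g(0), g(1), … with moves {5, 6, 7}:
g(0) = mex{} = 0
g(1) = mex{} = 0
g(2) = mex{} = 0
g(3) = mex{} = 0
g(4) = mex{} = 0
g(5) = mex{0} = 1
g(6) = mex{0} = 1
g(7) = mex{0} = 1
g(8) = mex{0} = 1
So g(8) = 1.
For pile B, compute g(0), g(1), … with moves {6, 7}:
g(0) = mex{} = 0
g(1) = mex{} = 0
g(2) = mex{} = 0
g(3) = mex{} = 0
g(4) = mex{} = 0
g(5) = mex{} = 0
g(6) = mex{0} = 1
g(7) = mex{0} = 1
g(8) = mex{0} = 1
g(9) = mex{0} = 1
g(10) = mex{0} = 1
So g(10) = 1.
Pile C is a plain Nim pile of size 19, so its Grundy value is 19.
The value of a disjunctive sum is the nim-sum of the parts.
Combined value = 1 ⊕ 1 ⊕ 19 = 19.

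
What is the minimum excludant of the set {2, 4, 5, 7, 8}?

0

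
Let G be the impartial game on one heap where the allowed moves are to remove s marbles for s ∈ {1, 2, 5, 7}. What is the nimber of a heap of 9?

0

Grundy values for subtraction set {1, 2, 5, 7}:
g(0) = mex{} = 0
g(1) = mex{0} = 1
g(2) = mex{0,1} = 2
g(3) = mex{1,2} = 0
g(4) = mex{0,2} = 1
g(5) = mex{0,1} = 2
g(6) = mex{1,2} = 0
g(7) = mex{0,2} = 1
g(8) = mex{0,1} = 2
g(9) = mex{1,2} = 0
So g(9) = 0.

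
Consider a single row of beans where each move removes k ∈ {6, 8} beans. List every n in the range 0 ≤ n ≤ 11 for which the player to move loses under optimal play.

0, 1, 2, 3, 4, 5

Compute g(0), g(1), … for moves {6, 8}:
g(0) = mex{} = 0
g(1) = mex{} = 0
g(2) = mex{} = 0
g(3) = mex{} = 0
g(4) = mex{} = 0
g(5) = mex{} = 0
g(6) = mex{0} = 1
g(7) = mex{0} = 1
g(8) = mex{0} = 1
g(9) = mex{0} = 1
g(10) = mex{0} = 1
g(11) = mex{0} = 1
The P-positions (g = 0) in 0..11 are 0, 1, 2, 3, 4, 5.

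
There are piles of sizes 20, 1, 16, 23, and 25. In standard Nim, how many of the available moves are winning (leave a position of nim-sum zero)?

Nim-sum: 20 XOR 1 XOR 16 XOR 23 XOR 25 = 11.
The overall nim-sum is X = 11. A pile of size p has a winning move iff p XOR X < p (reduce it to p XOR X).
  20: 20 XOR 11 = 31 ≥ 20 — no move.
  1: 1 XOR 11 = 10 ≥ 1 — no move.
  16: 16 XOR 11 = 27 ≥ 16 — no move.
  23: 23 XOR 11 = 28 ≥ 23 — no move.
  25: 25 XOR 11 = 18 < 25 — winning move (to 18).
That gives 1 winning move.

1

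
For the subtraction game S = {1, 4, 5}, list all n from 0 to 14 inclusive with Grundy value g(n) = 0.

0, 2, 8, 10

Grundy values for subtraction set {1, 4, 5}:
g(0) = mex{} = 0
g(1) = mex{0} = 1
g(2) = mex{1} = 0
g(3) = mex{0} = 1
g(4) = mex{0,1} = 2
g(5) = mex{0,1,2} = 3
g(6) = mex{0,1,3} = 2
g(7) = mex{0,1,2} = 3
g(8) = mex{1,2,3} = 0
g(9) = mex{0,2,3} = 1
g(10) = mex{1,2,3} = 0
g(11) = mex{0,2,3} = 1
g(12) = mex{0,1,3} = 2
g(13) = mex{0,1,2} = 3
g(14) = mex{0,1,3} = 2
The P-positions (g = 0) in 0..14 are 0, 2, 8, 10.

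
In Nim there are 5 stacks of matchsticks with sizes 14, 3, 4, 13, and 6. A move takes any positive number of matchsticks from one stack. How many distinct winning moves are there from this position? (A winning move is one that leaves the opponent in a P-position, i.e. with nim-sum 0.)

In binary:
  1110  (14)
  0011  (3)
  0100  (4)
  1101  (13)
  0110  (6)
  ----
  0010  (2)
The overall nim-sum is X = 2. A stack of size p has a winning move iff p XOR X < p (reduce it to p XOR X).
  14: 14 XOR 2 = 12 < 14 — winning move (to 12).
  3: 3 XOR 2 = 1 < 3 — winning move (to 1).
  4: 4 XOR 2 = 6 ≥ 4 — no move.
  13: 13 XOR 2 = 15 ≥ 13 — no move.
  6: 6 XOR 2 = 4 < 6 — winning move (to 4).
That gives 3 winning moves.

3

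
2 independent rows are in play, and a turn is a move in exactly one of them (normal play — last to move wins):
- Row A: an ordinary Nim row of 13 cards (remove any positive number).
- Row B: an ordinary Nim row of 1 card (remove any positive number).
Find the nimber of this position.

Row A is a plain Nim row of size 13, so its Grundy value is 13.
Row B is a plain Nim row of size 1, so its Grundy value is 1.
By the Sprague-Grundy theorem, the Grundy value of a sum of independent games is the XOR of the component values.
Combined value = 13 ⊕ 1 = 12.

12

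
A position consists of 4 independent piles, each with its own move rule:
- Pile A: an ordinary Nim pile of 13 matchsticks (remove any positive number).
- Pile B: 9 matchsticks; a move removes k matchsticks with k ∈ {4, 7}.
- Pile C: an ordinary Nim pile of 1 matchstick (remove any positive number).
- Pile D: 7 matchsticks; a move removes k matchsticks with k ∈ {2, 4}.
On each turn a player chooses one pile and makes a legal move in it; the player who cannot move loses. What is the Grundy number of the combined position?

14

Pile A is a plain Nim pile of size 13, so its Grundy value is 13.
Build the Grundy sequence for pile B with g(k) = mex{g(k−s) : s ∈ {4, 7}, s ≤ k}:
g(0) = mex{} = 0
g(1) = mex{} = 0
g(2) = mex{} = 0
g(3) = mex{} = 0
g(4) = mex{0} = 1
g(5) = mex{0} = 1
g(6) = mex{0} = 1
g(7) = mex{0} = 1
g(8) = mex{0,1} = 2
g(9) = mex{0,1} = 2
So g(9) = 2.
Pile C is a plain Nim pile of size 1, so its Grundy value is 1.
For pile D, compute g(0), g(1), … with moves {2, 4}:
k:     0  1  2  3  4  5  6  7
g(k):  0  0  1  1  2  2  0  0
So g(7) = 0.
By the Sprague-Grundy theorem, the Grundy value of a sum of independent games is the XOR of the component values.
Combined value = 13 XOR 2 XOR 1 XOR 0 = 14.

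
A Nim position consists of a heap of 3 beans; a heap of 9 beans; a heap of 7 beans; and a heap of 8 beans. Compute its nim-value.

5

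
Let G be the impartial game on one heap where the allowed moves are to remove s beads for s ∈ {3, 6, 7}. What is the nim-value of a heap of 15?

Build the Grundy sequence with g(k) = mex{g(k−s) : s ∈ {3, 6, 7}, s ≤ k}:
k:     0  1  2  3  4  5  6  7  8  9 10 11 12 13 14 15
g(k):  0  0  0  1  1  1  2  2  2  3  0  0  0  1  1  1
So g(15) = 1.

1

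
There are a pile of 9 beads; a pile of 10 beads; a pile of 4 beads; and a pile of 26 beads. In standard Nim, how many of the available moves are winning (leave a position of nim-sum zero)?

Compute the nim-sum pairwise:
9 ^ 10 = 3
3 ^ 4 = 7
7 ^ 26 = 29
The overall nim-sum is X = 29. A pile of size p has a winning move iff p XOR X < p (reduce it to p XOR X).
  9: 9 XOR 29 = 20 ≥ 9 — no move.
  10: 10 XOR 29 = 23 ≥ 10 — no move.
  4: 4 XOR 29 = 25 ≥ 4 — no move.
  26: 26 XOR 29 = 7 < 26 — winning move (to 7).
That gives 1 winning move.

1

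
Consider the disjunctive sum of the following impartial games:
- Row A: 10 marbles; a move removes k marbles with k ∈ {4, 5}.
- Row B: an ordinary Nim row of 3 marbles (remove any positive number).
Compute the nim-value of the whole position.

3

For row A, compute g(0), g(1), … with moves {4, 5}:
g(0) = mex{} = 0
g(1) = mex{} = 0
g(2) = mex{} = 0
g(3) = mex{} = 0
g(4) = mex{0} = 1
g(5) = mex{0} = 1
g(6) = mex{0} = 1
g(7) = mex{0} = 1
g(8) = mex{0,1} = 2
g(9) = mex{1} = 0
g(10) = mex{1} = 0
So g(10) = 0.
Row B is a plain Nim row of size 3, so its Grundy value is 3.
The value of a disjunctive sum is the nim-sum of the parts.
Combined value = 0 ⊕ 3 = 3.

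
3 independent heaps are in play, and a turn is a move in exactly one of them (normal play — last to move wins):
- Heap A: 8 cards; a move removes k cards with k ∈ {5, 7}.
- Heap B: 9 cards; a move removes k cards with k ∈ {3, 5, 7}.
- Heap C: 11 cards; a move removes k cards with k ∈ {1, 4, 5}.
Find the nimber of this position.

For heap A, compute g(0), g(1), … with moves {5, 7}:
k:     0  1  2  3  4  5  6  7  8
g(k):  0  0  0  0  0  1  1  1  1
So g(8) = 1.
For heap B, compute g(0), g(1), … with moves {3, 5, 7}:
g(0) = mex{} = 0
g(1) = mex{} = 0
g(2) = mex{} = 0
g(3) = mex{0} = 1
g(4) = mex{0} = 1
g(5) = mex{0} = 1
g(6) = mex{0,1} = 2
g(7) = mex{0,1} = 2
g(8) = mex{0,1} = 2
g(9) = mex{0,1,2} = 3
So g(9) = 3.
Grundy values for heap C (subtraction set {1, 4, 5}):
g(0) = mex{} = 0
g(1) = mex{0} = 1
g(2) = mex{1} = 0
g(3) = mex{0} = 1
g(4) = mex{0,1} = 2
g(5) = mex{0,1,2} = 3
g(6) = mex{0,1,3} = 2
g(7) = mex{0,1,2} = 3
g(8) = mex{1,2,3} = 0
g(9) = mex{0,2,3} = 1
g(10) = mex{1,2,3} = 0
g(11) = mex{0,2,3} = 1
So g(11) = 1.
By the Sprague-Grundy theorem, the Grundy value of a sum of independent games is the XOR of the component values.
Combined value = 1 ⊕ 3 ⊕ 1 = 3.

3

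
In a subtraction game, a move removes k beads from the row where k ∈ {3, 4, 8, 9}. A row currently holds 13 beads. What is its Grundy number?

0

Build the Grundy sequence with g(k) = mex{g(k−s) : s ∈ {3, 4, 8, 9}, s ≤ k}:
k:     0  1  2  3  4  5  6  7  8  9 10 11 12 13
g(k):  0  0  0  1  1  1  2  0  2  3  1  3  0  0
So g(13) = 0.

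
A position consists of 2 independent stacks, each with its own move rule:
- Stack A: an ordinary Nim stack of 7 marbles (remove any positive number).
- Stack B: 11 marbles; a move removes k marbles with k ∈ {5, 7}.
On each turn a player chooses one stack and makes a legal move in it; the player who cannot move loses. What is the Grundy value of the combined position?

5

Stack A is a plain Nim stack of size 7, so its Grundy value is 7.
For stack B, compute g(0), g(1), … with moves {5, 7}:
g(0) = mex{} = 0
g(1) = mex{} = 0
g(2) = mex{} = 0
g(3) = mex{} = 0
g(4) = mex{} = 0
g(5) = mex{0} = 1
g(6) = mex{0} = 1
g(7) = mex{0} = 1
g(8) = mex{0} = 1
g(9) = mex{0} = 1
g(10) = mex{0,1} = 2
g(11) = mex{0,1} = 2
So g(11) = 2.
The value of a disjunctive sum is the nim-sum of the parts.
Combined value = 7 ⊕ 2 = 5.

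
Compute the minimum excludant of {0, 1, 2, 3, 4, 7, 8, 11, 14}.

5

The values 0, 1, 2, 3, 4 are all present; 5 is the first non-negative integer missing from the set.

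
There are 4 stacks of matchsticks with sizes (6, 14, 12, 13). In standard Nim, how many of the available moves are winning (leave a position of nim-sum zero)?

Bitwise XOR of the heap sizes:
  0110  (6)
  1110  (14)
  1100  (12)
  1101  (13)
  ----
  1001  (9)
The overall nim-sum is X = 9. A stack of size p has a winning move iff p XOR X < p (reduce it to p XOR X).
  6: 6 XOR 9 = 15 ≥ 6 — no move.
  14: 14 XOR 9 = 7 < 14 — winning move (to 7).
  12: 12 XOR 9 = 5 < 12 — winning move (to 5).
  13: 13 XOR 9 = 4 < 13 — winning move (to 4).
That gives 3 winning moves.

3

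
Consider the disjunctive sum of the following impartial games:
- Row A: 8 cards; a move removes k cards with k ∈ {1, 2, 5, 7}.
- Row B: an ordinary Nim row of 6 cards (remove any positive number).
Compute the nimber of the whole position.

For row A, compute g(0), g(1), … with moves {1, 2, 5, 7}:
k:     0  1  2  3  4  5  6  7  8
g(k):  0  1  2  0  1  2  0  1  2
So g(8) = 2.
Row B is a plain Nim row of size 6, so its Grundy value is 6.
The value of a disjunctive sum is the nim-sum of the parts.
Combined value = 2 XOR 6 = 4.

4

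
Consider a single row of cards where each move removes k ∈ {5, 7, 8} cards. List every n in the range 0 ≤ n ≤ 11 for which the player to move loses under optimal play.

0, 1, 2, 3, 4

Grundy values for subtraction set {5, 7, 8}:
g(0) = mex{} = 0
g(1) = mex{} = 0
g(2) = mex{} = 0
g(3) = mex{} = 0
g(4) = mex{} = 0
g(5) = mex{0} = 1
g(6) = mex{0} = 1
g(7) = mex{0} = 1
g(8) = mex{0} = 1
g(9) = mex{0} = 1
g(10) = mex{0,1} = 2
g(11) = mex{0,1} = 2
The P-positions (g = 0) in 0..11 are 0, 1, 2, 3, 4.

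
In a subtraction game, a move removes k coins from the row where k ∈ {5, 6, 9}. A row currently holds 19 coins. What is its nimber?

Compute g(0), g(1), … for moves {5, 6, 9}:
k:     0  1  2  3  4  5  6  7  8  9 10 11 12 13 14 15 16 17 18 19
g(k):  0  0  0  0  0  1  1  1  1  1  2  2  2  2  0  0  0  0  0  1
So g(19) = 1.

1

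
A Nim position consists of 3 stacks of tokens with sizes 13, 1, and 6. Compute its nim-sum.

Write each in binary and XOR column by column:
  1101  (13)
  0001  (1)
  0110  (6)
  ----
  1010  (10)

10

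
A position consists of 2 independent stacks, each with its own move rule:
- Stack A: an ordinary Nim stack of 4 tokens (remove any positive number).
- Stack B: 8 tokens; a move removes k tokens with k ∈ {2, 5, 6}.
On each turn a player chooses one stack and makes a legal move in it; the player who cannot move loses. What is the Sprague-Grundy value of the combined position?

Stack A is a plain Nim stack of size 4, so its Grundy value is 4.
For stack B, compute g(0), g(1), … with moves {2, 5, 6}:
k:     0  1  2  3  4  5  6  7  8
g(k):  0  0  1  1  0  2  1  3  0
So g(8) = 0.
By the Sprague-Grundy theorem, the Grundy value of a sum of independent games is the XOR of the component values.
Combined value = 4 ⊕ 0 = 4.

4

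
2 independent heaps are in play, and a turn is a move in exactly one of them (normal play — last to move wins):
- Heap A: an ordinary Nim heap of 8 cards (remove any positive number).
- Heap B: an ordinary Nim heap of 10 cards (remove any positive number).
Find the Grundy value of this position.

Heap A is a plain Nim heap of size 8, so its Grundy value is 8.
Heap B is a plain Nim heap of size 10, so its Grundy value is 10.
The value of a disjunctive sum is the nim-sum of the parts.
Combined value = 8 ⊕ 10 = 2.

2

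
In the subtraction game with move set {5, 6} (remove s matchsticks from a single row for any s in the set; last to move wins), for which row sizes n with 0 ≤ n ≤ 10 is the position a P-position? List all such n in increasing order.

0, 1, 2, 3, 4

Build the Grundy sequence with g(k) = mex{g(k−s) : s ∈ {5, 6}, s ≤ k}:
g(0) = mex{} = 0
g(1) = mex{} = 0
g(2) = mex{} = 0
g(3) = mex{} = 0
g(4) = mex{} = 0
g(5) = mex{0} = 1
g(6) = mex{0} = 1
g(7) = mex{0} = 1
g(8) = mex{0} = 1
g(9) = mex{0} = 1
g(10) = mex{0,1} = 2
The P-positions (g = 0) in 0..10 are 0, 1, 2, 3, 4.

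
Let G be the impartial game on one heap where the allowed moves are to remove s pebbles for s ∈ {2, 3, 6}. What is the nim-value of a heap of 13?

Build the Grundy sequence with g(k) = mex{g(k−s) : s ∈ {2, 3, 6}, s ≤ k}:
g(0) = mex{} = 0
g(1) = mex{} = 0
g(2) = mex{0} = 1
g(3) = mex{0} = 1
g(4) = mex{0,1} = 2
g(5) = mex{1} = 0
g(6) = mex{0,1,2} = 3
g(7) = mex{0,2} = 1
g(8) = mex{0,1,3} = 2
g(9) = mex{1,3} = 0
g(10) = mex{1,2} = 0
g(11) = mex{0,2} = 1
g(12) = mex{0,3} = 1
g(13) = mex{0,1} = 2
So g(13) = 2.

2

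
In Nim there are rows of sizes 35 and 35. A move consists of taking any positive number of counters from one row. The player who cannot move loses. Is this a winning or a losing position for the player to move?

Losing position

Nim-sum: 35 ^ 35 = 0.
The nim-sum is 0, so this is a P-position: the player to move is in a losing position under optimal play.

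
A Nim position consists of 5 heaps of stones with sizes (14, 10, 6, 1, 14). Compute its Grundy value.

13

Compute the nim-sum pairwise:
14 ^ 10 = 4
4 ^ 6 = 2
2 ^ 1 = 3
3 ^ 14 = 13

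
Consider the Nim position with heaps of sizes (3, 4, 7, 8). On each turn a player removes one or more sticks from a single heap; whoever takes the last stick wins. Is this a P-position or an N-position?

Nim-sum: 3 ^ 4 ^ 7 ^ 8 = 8.
The nim-sum is 8 ≠ 0, so this is an N-position: the player to move can win.

N-position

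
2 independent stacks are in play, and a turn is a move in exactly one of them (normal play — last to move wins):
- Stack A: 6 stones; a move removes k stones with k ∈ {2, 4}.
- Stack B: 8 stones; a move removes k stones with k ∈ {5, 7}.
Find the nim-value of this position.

Build the Grundy sequence for stack A with g(k) = mex{g(k−s) : s ∈ {2, 4}, s ≤ k}:
g(0) = mex{} = 0
g(1) = mex{} = 0
g(2) = mex{0} = 1
g(3) = mex{0} = 1
g(4) = mex{0,1} = 2
g(5) = mex{0,1} = 2
g(6) = mex{1,2} = 0
So g(6) = 0.
For stack B, compute g(0), g(1), … with moves {5, 7}:
k:     0  1  2  3  4  5  6  7  8
g(k):  0  0  0  0  0  1  1  1  1
So g(8) = 1.
By the Sprague-Grundy theorem, the Grundy value of a sum of independent games is the XOR of the component values.
Combined value = 0 ⊕ 1 = 1.

1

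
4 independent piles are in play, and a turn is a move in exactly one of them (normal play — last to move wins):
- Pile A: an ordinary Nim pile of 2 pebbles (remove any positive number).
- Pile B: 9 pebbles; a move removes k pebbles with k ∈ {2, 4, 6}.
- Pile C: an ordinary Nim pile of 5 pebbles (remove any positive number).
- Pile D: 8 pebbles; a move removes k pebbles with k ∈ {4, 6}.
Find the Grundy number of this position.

5

Pile A is a plain Nim pile of size 2, so its Grundy value is 2.
For pile B, compute g(0), g(1), … with moves {2, 4, 6}:
g(0) = mex{} = 0
g(1) = mex{} = 0
g(2) = mex{0} = 1
g(3) = mex{0} = 1
g(4) = mex{0,1} = 2
g(5) = mex{0,1} = 2
g(6) = mex{0,1,2} = 3
g(7) = mex{0,1,2} = 3
g(8) = mex{1,2,3} = 0
g(9) = mex{1,2,3} = 0
So g(9) = 0.
Pile C is a plain Nim pile of size 5, so its Grundy value is 5.
Build the Grundy sequence for pile D with g(k) = mex{g(k−s) : s ∈ {4, 6}, s ≤ k}:
k:     0  1  2  3  4  5  6  7  8
g(k):  0  0  0  0  1  1  1  1  2
So g(8) = 2.
By the Sprague-Grundy theorem, the Grundy value of a sum of independent games is the XOR of the component values.
Combined value = 2 ⊕ 0 ⊕ 5 ⊕ 2 = 5.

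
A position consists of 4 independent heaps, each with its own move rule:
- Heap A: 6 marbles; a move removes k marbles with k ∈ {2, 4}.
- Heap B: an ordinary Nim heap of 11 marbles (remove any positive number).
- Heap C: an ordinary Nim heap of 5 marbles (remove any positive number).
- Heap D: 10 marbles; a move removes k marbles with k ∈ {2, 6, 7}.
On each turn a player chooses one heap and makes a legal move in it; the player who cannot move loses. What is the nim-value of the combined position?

13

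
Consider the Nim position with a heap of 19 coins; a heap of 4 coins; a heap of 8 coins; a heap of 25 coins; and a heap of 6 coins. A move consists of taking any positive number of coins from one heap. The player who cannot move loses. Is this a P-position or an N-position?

P-position

Compute the nim-sum pairwise:
19 ^ 4 = 23
23 ^ 8 = 31
31 ^ 25 = 6
6 ^ 6 = 0
The nim-sum is 0, so this is a P-position: the player to move is in a losing position under optimal play.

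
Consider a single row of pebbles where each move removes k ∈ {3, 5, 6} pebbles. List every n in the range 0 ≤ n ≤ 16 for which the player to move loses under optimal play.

0, 1, 2, 9, 10, 11

Grundy values for subtraction set {3, 5, 6}:
k:     0  1  2  3  4  5  6  7  8  9 10 11 12 13 14 15 16
g(k):  0  0  0  1  1  1  2  2  2  0  0  0  1  1  1  2  2
The P-positions (g = 0) in 0..16 are 0, 1, 2, 9, 10, 11.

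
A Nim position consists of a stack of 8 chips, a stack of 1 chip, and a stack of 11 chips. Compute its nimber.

2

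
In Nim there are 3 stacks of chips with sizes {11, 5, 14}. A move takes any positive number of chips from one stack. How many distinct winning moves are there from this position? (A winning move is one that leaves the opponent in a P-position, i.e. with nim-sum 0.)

0

Compute the nim-sum pairwise:
11 XOR 5 = 14
14 XOR 14 = 0
The nim-sum is already 0, so every move leaves a nonzero nim-sum — there are no winning moves.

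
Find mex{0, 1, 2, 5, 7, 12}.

The values 0, 1, 2 are all present; 3 is the first non-negative integer missing from the set.

3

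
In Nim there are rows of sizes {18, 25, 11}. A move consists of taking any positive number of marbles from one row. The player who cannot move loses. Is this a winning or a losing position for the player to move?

Losing position

Compute the nim-sum pairwise:
18 ^ 25 = 11
11 ^ 11 = 0
The nim-sum is 0, so this is a P-position: the player to move is in a losing position under optimal play.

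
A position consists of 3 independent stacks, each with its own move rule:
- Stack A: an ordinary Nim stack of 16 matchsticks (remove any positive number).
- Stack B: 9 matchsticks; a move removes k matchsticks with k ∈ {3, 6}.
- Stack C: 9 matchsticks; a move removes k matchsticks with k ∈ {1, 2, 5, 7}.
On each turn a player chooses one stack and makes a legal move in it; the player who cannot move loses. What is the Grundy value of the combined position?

16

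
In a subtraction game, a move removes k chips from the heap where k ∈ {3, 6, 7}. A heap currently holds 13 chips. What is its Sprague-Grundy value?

1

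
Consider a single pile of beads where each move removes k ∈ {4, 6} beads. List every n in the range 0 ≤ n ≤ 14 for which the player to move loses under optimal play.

Compute g(0), g(1), … for moves {4, 6}:
g(0) = mex{} = 0
g(1) = mex{} = 0
g(2) = mex{} = 0
g(3) = mex{} = 0
g(4) = mex{0} = 1
g(5) = mex{0} = 1
g(6) = mex{0} = 1
g(7) = mex{0} = 1
g(8) = mex{0,1} = 2
g(9) = mex{0,1} = 2
g(10) = mex{1} = 0
g(11) = mex{1} = 0
g(12) = mex{1,2} = 0
g(13) = mex{1,2} = 0
g(14) = mex{0,2} = 1
The P-positions (g = 0) in 0..14 are 0, 1, 2, 3, 10, 11, 12, 13.

0, 1, 2, 3, 10, 11, 12, 13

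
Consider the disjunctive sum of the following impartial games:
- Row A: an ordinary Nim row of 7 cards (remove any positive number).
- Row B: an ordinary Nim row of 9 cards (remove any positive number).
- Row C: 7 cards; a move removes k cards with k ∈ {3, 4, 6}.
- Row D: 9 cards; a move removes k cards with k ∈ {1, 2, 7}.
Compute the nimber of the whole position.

12

Row A is a plain Nim row of size 7, so its Grundy value is 7.
Row B is a plain Nim row of size 9, so its Grundy value is 9.
Build the Grundy sequence for row C with g(k) = mex{g(k−s) : s ∈ {3, 4, 6}, s ≤ k}:
k:     0  1  2  3  4  5  6  7
g(k):  0  0  0  1  1  1  2  2
So g(7) = 2.
For row D, compute g(0), g(1), … with moves {1, 2, 7}:
k:     0  1  2  3  4  5  6  7  8  9
g(k):  0  1  2  0  1  2  0  1  2  0
So g(9) = 0.
By the Sprague-Grundy theorem, the Grundy value of a sum of independent games is the XOR of the component values.
Combined value = 7 ⊕ 9 ⊕ 2 ⊕ 0 = 12.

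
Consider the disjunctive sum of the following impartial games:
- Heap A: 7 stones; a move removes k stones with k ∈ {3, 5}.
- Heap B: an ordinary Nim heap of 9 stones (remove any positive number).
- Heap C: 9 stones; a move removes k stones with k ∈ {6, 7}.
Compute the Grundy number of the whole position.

10

Grundy values for heap A (subtraction set {3, 5}):
k:     0  1  2  3  4  5  6  7
g(k):  0  0  0  1  1  1  2  2
So g(7) = 2.
Heap B is a plain Nim heap of size 9, so its Grundy value is 9.
Grundy values for heap C (subtraction set {6, 7}):
g(0) = mex{} = 0
g(1) = mex{} = 0
g(2) = mex{} = 0
g(3) = mex{} = 0
g(4) = mex{} = 0
g(5) = mex{} = 0
g(6) = mex{0} = 1
g(7) = mex{0} = 1
g(8) = mex{0} = 1
g(9) = mex{0} = 1
So g(9) = 1.
By the Sprague-Grundy theorem, the Grundy value of a sum of independent games is the XOR of the component values.
Combined value = 2 XOR 9 XOR 1 = 10.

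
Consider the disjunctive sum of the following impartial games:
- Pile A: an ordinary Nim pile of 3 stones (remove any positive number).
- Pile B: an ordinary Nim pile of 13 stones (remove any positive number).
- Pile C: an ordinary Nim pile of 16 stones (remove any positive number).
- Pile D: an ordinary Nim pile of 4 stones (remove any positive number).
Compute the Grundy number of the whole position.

Pile A is a plain Nim pile of size 3, so its Grundy value is 3.
Pile B is a plain Nim pile of size 13, so its Grundy value is 13.
Pile C is a plain Nim pile of size 16, so its Grundy value is 16.
Pile D is a plain Nim pile of size 4, so its Grundy value is 4.
The value of a disjunctive sum is the nim-sum of the parts.
Combined value = 3 XOR 13 XOR 16 XOR 4 = 26.

26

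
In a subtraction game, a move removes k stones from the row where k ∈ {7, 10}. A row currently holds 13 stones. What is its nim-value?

1

Grundy values for subtraction set {7, 10}:
k:     0  1  2  3  4  5  6  7  8  9 10 11 12 13
g(k):  0  0  0  0  0  0  0  1  1  1  1  1  1  1
So g(13) = 1.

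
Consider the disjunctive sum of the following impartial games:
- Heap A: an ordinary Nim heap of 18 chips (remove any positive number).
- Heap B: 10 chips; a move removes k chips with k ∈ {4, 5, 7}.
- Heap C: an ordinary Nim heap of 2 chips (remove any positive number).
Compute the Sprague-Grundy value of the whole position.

18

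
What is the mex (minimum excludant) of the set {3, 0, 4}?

1

0 is in the set but 1 is not, so the mex is 1.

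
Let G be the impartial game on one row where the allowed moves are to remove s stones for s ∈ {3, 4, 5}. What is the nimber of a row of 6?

Build the Grundy sequence with g(k) = mex{g(k−s) : s ∈ {3, 4, 5}, s ≤ k}:
g(0) = mex{} = 0
g(1) = mex{} = 0
g(2) = mex{} = 0
g(3) = mex{0} = 1
g(4) = mex{0} = 1
g(5) = mex{0} = 1
g(6) = mex{0,1} = 2
So g(6) = 2.

2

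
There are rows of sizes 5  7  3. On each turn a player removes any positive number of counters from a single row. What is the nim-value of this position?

1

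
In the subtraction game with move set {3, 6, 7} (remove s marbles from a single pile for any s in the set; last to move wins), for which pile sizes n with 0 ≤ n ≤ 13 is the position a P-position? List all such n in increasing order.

0, 1, 2, 10, 11, 12

Grundy values for subtraction set {3, 6, 7}:
g(0) = mex{} = 0
g(1) = mex{} = 0
g(2) = mex{} = 0
g(3) = mex{0} = 1
g(4) = mex{0} = 1
g(5) = mex{0} = 1
g(6) = mex{0,1} = 2
g(7) = mex{0,1} = 2
g(8) = mex{0,1} = 2
g(9) = mex{0,1,2} = 3
g(10) = mex{1,2} = 0
g(11) = mex{1,2} = 0
g(12) = mex{1,2,3} = 0
g(13) = mex{0,2} = 1
The P-positions (g = 0) in 0..13 are 0, 1, 2, 10, 11, 12.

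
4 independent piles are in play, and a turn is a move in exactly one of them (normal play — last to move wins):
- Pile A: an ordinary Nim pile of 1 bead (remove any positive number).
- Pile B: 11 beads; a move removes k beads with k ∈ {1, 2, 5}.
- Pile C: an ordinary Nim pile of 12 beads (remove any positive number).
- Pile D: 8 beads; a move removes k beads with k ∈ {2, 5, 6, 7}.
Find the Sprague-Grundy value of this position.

Pile A is a plain Nim pile of size 1, so its Grundy value is 1.
Grundy values for pile B (subtraction set {1, 2, 5}):
g(0) = mex{} = 0
g(1) = mex{0} = 1
g(2) = mex{0,1} = 2
g(3) = mex{1,2} = 0
g(4) = mex{0,2} = 1
g(5) = mex{0,1} = 2
g(6) = mex{1,2} = 0
g(7) = mex{0,2} = 1
g(8) = mex{0,1} = 2
g(9) = mex{1,2} = 0
g(10) = mex{0,2} = 1
g(11) = mex{0,1} = 2
So g(11) = 2.
Pile C is a plain Nim pile of size 12, so its Grundy value is 12.
Build the Grundy sequence for pile D with g(k) = mex{g(k−s) : s ∈ {2, 5, 6, 7}, s ≤ k}:
g(0) = mex{} = 0
g(1) = mex{} = 0
g(2) = mex{0} = 1
g(3) = mex{0} = 1
g(4) = mex{1} = 0
g(5) = mex{0,1} = 2
g(6) = mex{0} = 1
g(7) = mex{0,1,2} = 3
g(8) = mex{0,1} = 2
So g(8) = 2.
By the Sprague-Grundy theorem, the Grundy value of a sum of independent games is the XOR of the component values.
Combined value = 1 XOR 2 XOR 12 XOR 2 = 13.

13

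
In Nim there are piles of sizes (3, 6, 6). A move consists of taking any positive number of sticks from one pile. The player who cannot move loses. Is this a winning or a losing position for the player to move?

Winning position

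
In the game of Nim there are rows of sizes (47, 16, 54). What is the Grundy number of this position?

Compute the nim-sum pairwise:
47 ^ 16 = 63
63 ^ 54 = 9

9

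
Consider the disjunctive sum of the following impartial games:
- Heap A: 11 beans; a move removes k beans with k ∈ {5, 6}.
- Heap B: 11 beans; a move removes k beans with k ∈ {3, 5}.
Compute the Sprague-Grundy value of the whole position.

1

Grundy values for heap A (subtraction set {5, 6}):
k:     0  1  2  3  4  5  6  7  8  9 10 11
g(k):  0  0  0  0  0  1  1  1  1  1  2  0
So g(11) = 0.
Build the Grundy sequence for heap B with g(k) = mex{g(k−s) : s ∈ {3, 5}, s ≤ k}:
k:     0  1  2  3  4  5  6  7  8  9 10 11
g(k):  0  0  0  1  1  1  2  2  0  0  0  1
So g(11) = 1.
The value of a disjunctive sum is the nim-sum of the parts.
Combined value = 0 ⊕ 1 = 1.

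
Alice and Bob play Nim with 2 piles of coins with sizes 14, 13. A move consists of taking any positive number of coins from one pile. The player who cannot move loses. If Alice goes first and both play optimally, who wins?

Alice wins

Bitwise XOR of the heap sizes:
  1110  (14)
  1101  (13)
  ----
  0011  (3)
The nim-sum is 3 ≠ 0, so this is an N-position: the player to move can win; Alice has a winning move.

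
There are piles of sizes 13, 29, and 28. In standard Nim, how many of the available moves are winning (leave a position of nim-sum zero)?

3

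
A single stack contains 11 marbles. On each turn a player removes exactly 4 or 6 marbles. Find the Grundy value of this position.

Build the Grundy sequence with g(k) = mex{g(k−s) : s ∈ {4, 6}, s ≤ k}:
k:     0  1  2  3  4  5  6  7  8  9 10 11
g(k):  0  0  0  0  1  1  1  1  2  2  0  0
So g(11) = 0.

0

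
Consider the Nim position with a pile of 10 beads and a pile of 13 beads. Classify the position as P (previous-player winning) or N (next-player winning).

Write each in binary and XOR column by column:
  1010  (10)
  1101  (13)
  ----
  0111  (7)
The nim-sum is 7 ≠ 0, so this is an N-position: the player to move can win.

N-position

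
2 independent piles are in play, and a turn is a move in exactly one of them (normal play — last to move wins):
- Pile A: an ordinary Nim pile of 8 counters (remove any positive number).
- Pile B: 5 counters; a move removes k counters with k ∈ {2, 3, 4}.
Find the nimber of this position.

10

Pile A is a plain Nim pile of size 8, so its Grundy value is 8.
Build the Grundy sequence for pile B with g(k) = mex{g(k−s) : s ∈ {2, 3, 4}, s ≤ k}:
k:     0  1  2  3  4  5
g(k):  0  0  1  1  2  2
So g(5) = 2.
The value of a disjunctive sum is the nim-sum of the parts.
Combined value = 8 XOR 2 = 10.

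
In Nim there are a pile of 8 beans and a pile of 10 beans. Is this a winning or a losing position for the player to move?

Winning position

Bitwise XOR of the heap sizes:
  1000  (8)
  1010  (10)
  ----
  0010  (2)
The nim-sum is 2 ≠ 0, so this is an N-position: the player to move can win.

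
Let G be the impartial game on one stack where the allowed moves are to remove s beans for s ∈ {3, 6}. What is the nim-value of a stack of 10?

Grundy values for subtraction set {3, 6}:
g(0) = mex{} = 0
g(1) = mex{} = 0
g(2) = mex{} = 0
g(3) = mex{0} = 1
g(4) = mex{0} = 1
g(5) = mex{0} = 1
g(6) = mex{0,1} = 2
g(7) = mex{0,1} = 2
g(8) = mex{0,1} = 2
g(9) = mex{1,2} = 0
g(10) = mex{1,2} = 0
So g(10) = 0.

0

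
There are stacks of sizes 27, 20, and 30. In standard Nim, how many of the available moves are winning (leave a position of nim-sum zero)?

3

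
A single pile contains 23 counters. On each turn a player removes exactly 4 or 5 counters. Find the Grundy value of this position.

1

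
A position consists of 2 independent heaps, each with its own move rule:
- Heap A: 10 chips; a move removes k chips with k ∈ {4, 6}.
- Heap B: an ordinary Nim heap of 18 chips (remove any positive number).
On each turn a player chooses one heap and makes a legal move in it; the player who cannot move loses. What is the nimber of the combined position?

For heap A, compute g(0), g(1), … with moves {4, 6}:
k:     0  1  2  3  4  5  6  7  8  9 10
g(k):  0  0  0  0  1  1  1  1  2  2  0
So g(10) = 0.
Heap B is a plain Nim heap of size 18, so its Grundy value is 18.
By the Sprague-Grundy theorem, the Grundy value of a sum of independent games is the XOR of the component values.
Combined value = 0 ⊕ 18 = 18.

18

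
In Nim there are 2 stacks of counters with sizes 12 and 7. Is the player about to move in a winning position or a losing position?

Compute the nim-sum pairwise:
12 ⊕ 7 = 11
The nim-sum is 11 ≠ 0, so this is an N-position: the player to move can win.

Winning position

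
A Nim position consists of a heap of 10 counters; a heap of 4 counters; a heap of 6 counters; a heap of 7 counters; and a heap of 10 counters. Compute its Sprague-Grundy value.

5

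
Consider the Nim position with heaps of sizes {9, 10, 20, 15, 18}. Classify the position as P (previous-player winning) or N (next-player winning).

N-position

Nim-sum: 9 ⊕ 10 ⊕ 20 ⊕ 15 ⊕ 18 = 10.
The nim-sum is 10 ≠ 0, so this is an N-position: the player to move can win.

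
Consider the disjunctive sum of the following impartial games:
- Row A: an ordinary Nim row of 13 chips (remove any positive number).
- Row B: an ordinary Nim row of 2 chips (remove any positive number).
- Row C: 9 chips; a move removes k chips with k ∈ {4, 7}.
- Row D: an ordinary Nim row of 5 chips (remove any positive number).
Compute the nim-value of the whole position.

Row A is a plain Nim row of size 13, so its Grundy value is 13.
Row B is a plain Nim row of size 2, so its Grundy value is 2.
Build the Grundy sequence for row C with g(k) = mex{g(k−s) : s ∈ {4, 7}, s ≤ k}:
k:     0  1  2  3  4  5  6  7  8  9
g(k):  0  0  0  0  1  1  1  1  2  2
So g(9) = 2.
Row D is a plain Nim row of size 5, so its Grundy value is 5.
The value of a disjunctive sum is the nim-sum of the parts.
Combined value = 13 ⊕ 2 ⊕ 2 ⊕ 5 = 8.

8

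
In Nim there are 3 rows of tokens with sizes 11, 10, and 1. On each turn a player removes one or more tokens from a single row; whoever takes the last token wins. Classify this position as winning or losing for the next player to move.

Compute the nim-sum pairwise:
11 ^ 10 = 1
1 ^ 1 = 0
The nim-sum is 0, so this is a P-position: the player to move is in a losing position under optimal play.

Losing position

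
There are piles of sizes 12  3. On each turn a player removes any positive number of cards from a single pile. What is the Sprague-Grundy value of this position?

15

Nim-sum: 12 ^ 3 = 15.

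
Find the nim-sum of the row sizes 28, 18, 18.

28

Compute the nim-sum pairwise:
28 ⊕ 18 = 14
14 ⊕ 18 = 28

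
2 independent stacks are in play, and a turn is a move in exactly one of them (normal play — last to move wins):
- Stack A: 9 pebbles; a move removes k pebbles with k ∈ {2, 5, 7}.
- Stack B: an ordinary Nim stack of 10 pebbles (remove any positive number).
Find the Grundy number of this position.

8

Grundy values for stack A (subtraction set {2, 5, 7}):
g(0) = mex{} = 0
g(1) = mex{} = 0
g(2) = mex{0} = 1
g(3) = mex{0} = 1
g(4) = mex{1} = 0
g(5) = mex{0,1} = 2
g(6) = mex{0} = 1
g(7) = mex{0,1,2} = 3
g(8) = mex{0,1} = 2
g(9) = mex{0,1,3} = 2
So g(9) = 2.
Stack B is a plain Nim stack of size 10, so its Grundy value is 10.
The value of a disjunctive sum is the nim-sum of the parts.
Combined value = 2 XOR 10 = 8.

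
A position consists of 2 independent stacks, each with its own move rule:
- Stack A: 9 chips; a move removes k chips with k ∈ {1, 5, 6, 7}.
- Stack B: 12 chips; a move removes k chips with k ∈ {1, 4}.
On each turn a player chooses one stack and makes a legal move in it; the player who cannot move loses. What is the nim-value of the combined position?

For stack A, compute g(0), g(1), … with moves {1, 5, 6, 7}:
g(0) = mex{} = 0
g(1) = mex{0} = 1
g(2) = mex{1} = 0
g(3) = mex{0} = 1
g(4) = mex{1} = 0
g(5) = mex{0} = 1
g(6) = mex{0,1} = 2
g(7) = mex{0,1,2} = 3
g(8) = mex{0,1,3} = 2
g(9) = mex{0,1,2} = 3
So g(9) = 3.
Grundy values for stack B (subtraction set {1, 4}):
g(0) = mex{} = 0
g(1) = mex{0} = 1
g(2) = mex{1} = 0
g(3) = mex{0} = 1
g(4) = mex{0,1} = 2
g(5) = mex{1,2} = 0
g(6) = mex{0} = 1
g(7) = mex{1} = 0
g(8) = mex{0,2} = 1
g(9) = mex{0,1} = 2
g(10) = mex{1,2} = 0
g(11) = mex{0} = 1
g(12) = mex{1} = 0
So g(12) = 0.
The value of a disjunctive sum is the nim-sum of the parts.
Combined value = 3 XOR 0 = 3.

3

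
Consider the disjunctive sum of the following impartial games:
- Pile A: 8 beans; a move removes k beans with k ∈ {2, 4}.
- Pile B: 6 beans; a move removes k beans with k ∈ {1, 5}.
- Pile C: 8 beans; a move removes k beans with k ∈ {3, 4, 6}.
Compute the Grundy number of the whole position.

3

Grundy values for pile A (subtraction set {2, 4}):
g(0) = mex{} = 0
g(1) = mex{} = 0
g(2) = mex{0} = 1
g(3) = mex{0} = 1
g(4) = mex{0,1} = 2
g(5) = mex{0,1} = 2
g(6) = mex{1,2} = 0
g(7) = mex{1,2} = 0
g(8) = mex{0,2} = 1
So g(8) = 1.
Build the Grundy sequence for pile B with g(k) = mex{g(k−s) : s ∈ {1, 5}, s ≤ k}:
k:     0  1  2  3  4  5  6
g(k):  0  1  0  1  0  1  0
So g(6) = 0.
For pile C, compute g(0), g(1), … with moves {3, 4, 6}:
k:     0  1  2  3  4  5  6  7  8
g(k):  0  0  0  1  1  1  2  2  2
So g(8) = 2.
By the Sprague-Grundy theorem, the Grundy value of a sum of independent games is the XOR of the component values.
Combined value = 1 ⊕ 0 ⊕ 2 = 3.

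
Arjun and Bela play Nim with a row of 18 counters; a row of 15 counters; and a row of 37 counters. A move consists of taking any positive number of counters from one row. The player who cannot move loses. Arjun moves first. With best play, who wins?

Write each in binary and XOR column by column:
  010010  (18)
  001111  (15)
  100101  (37)
  ------
  111000  (56)
The nim-sum is 56 ≠ 0, so this is an N-position: the player to move can win; Arjun has a winning move.

Arjun wins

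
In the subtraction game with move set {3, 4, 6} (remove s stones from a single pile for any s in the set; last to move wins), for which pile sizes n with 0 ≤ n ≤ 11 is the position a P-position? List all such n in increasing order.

Grundy values for subtraction set {3, 4, 6}:
g(0) = mex{} = 0
g(1) = mex{} = 0
g(2) = mex{} = 0
g(3) = mex{0} = 1
g(4) = mex{0} = 1
g(5) = mex{0} = 1
g(6) = mex{0,1} = 2
g(7) = mex{0,1} = 2
g(8) = mex{0,1} = 2
g(9) = mex{1,2} = 0
g(10) = mex{1,2} = 0
g(11) = mex{1,2} = 0
The P-positions (g = 0) in 0..11 are 0, 1, 2, 9, 10, 11.

0, 1, 2, 9, 10, 11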